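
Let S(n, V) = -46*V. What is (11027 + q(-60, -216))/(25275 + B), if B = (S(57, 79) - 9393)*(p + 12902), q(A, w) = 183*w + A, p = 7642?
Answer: 28561/267601413 ≈ 0.00010673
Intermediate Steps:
q(A, w) = A + 183*w
B = -267626688 (B = (-46*79 - 9393)*(7642 + 12902) = (-3634 - 9393)*20544 = -13027*20544 = -267626688)
(11027 + q(-60, -216))/(25275 + B) = (11027 + (-60 + 183*(-216)))/(25275 - 267626688) = (11027 + (-60 - 39528))/(-267601413) = (11027 - 39588)*(-1/267601413) = -28561*(-1/267601413) = 28561/267601413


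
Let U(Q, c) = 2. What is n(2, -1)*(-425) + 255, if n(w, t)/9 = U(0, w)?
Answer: -7395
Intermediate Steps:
n(w, t) = 18 (n(w, t) = 9*2 = 18)
n(2, -1)*(-425) + 255 = 18*(-425) + 255 = -7650 + 255 = -7395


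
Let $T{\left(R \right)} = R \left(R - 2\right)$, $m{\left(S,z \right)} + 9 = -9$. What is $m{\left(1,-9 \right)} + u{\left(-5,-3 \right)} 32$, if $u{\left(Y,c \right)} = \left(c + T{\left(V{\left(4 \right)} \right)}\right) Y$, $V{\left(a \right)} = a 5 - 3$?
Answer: $-40338$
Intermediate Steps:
$m{\left(S,z \right)} = -18$ ($m{\left(S,z \right)} = -9 - 9 = -18$)
$V{\left(a \right)} = -3 + 5 a$ ($V{\left(a \right)} = 5 a - 3 = -3 + 5 a$)
$T{\left(R \right)} = R \left(-2 + R\right)$
$u{\left(Y,c \right)} = Y \left(255 + c\right)$ ($u{\left(Y,c \right)} = \left(c + \left(-3 + 5 \cdot 4\right) \left(-2 + \left(-3 + 5 \cdot 4\right)\right)\right) Y = \left(c + \left(-3 + 20\right) \left(-2 + \left(-3 + 20\right)\right)\right) Y = \left(c + 17 \left(-2 + 17\right)\right) Y = \left(c + 17 \cdot 15\right) Y = \left(c + 255\right) Y = \left(255 + c\right) Y = Y \left(255 + c\right)$)
$m{\left(1,-9 \right)} + u{\left(-5,-3 \right)} 32 = -18 + - 5 \left(255 - 3\right) 32 = -18 + \left(-5\right) 252 \cdot 32 = -18 - 40320 = -40338$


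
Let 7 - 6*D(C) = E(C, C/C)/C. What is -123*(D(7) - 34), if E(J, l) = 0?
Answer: 8077/2 ≈ 4038.5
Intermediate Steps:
D(C) = 7/6 (D(C) = 7/6 - 0/C = 7/6 - 1/6*0 = 7/6 + 0 = 7/6)
-123*(D(7) - 34) = -123*(7/6 - 34) = -123*(-197/6) = 8077/2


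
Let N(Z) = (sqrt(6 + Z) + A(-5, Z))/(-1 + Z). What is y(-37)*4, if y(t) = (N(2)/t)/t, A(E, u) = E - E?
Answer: 8*sqrt(2)/1369 ≈ 0.0082642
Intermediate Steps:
A(E, u) = 0
N(Z) = sqrt(6 + Z)/(-1 + Z) (N(Z) = (sqrt(6 + Z) + 0)/(-1 + Z) = sqrt(6 + Z)/(-1 + Z))
y(t) = 2*sqrt(2)/t**2 (y(t) = ((sqrt(6 + 2)/(-1 + 2))/t)/t = ((sqrt(8)/1)/t)/t = ((1*(2*sqrt(2)))/t)/t = ((2*sqrt(2))/t)/t = (2*sqrt(2)/t)/t = 2*sqrt(2)/t**2)
y(-37)*4 = (2*sqrt(2)/(-37)**2)*4 = (2*sqrt(2)*(1/1369))*4 = (2*sqrt(2)/1369)*4 = 8*sqrt(2)/1369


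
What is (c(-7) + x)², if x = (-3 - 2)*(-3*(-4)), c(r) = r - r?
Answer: 3600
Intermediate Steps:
c(r) = 0
x = -60 (x = -5*12 = -60)
(c(-7) + x)² = (0 - 60)² = (-60)² = 3600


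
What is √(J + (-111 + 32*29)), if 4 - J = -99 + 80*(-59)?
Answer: 2*√1410 ≈ 75.100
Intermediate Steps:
J = 4823 (J = 4 - (-99 + 80*(-59)) = 4 - (-99 - 4720) = 4 - 1*(-4819) = 4 + 4819 = 4823)
√(J + (-111 + 32*29)) = √(4823 + (-111 + 32*29)) = √(4823 + (-111 + 928)) = √(4823 + 817) = √5640 = 2*√1410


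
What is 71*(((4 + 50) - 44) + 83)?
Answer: 6603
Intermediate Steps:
71*(((4 + 50) - 44) + 83) = 71*((54 - 44) + 83) = 71*(10 + 83) = 71*93 = 6603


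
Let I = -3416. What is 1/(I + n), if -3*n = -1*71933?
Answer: 3/61685 ≈ 4.8634e-5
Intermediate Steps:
n = 71933/3 (n = -(-1)*71933/3 = -⅓*(-71933) = 71933/3 ≈ 23978.)
1/(I + n) = 1/(-3416 + 71933/3) = 1/(61685/3) = 3/61685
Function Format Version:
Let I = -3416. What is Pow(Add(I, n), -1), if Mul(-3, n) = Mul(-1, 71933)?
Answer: Rational(3, 61685) ≈ 4.8634e-5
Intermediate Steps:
n = Rational(71933, 3) (n = Mul(Rational(-1, 3), Mul(-1, 71933)) = Mul(Rational(-1, 3), -71933) = Rational(71933, 3) ≈ 23978.)
Pow(Add(I, n), -1) = Pow(Add(-3416, Rational(71933, 3)), -1) = Pow(Rational(61685, 3), -1) = Rational(3, 61685)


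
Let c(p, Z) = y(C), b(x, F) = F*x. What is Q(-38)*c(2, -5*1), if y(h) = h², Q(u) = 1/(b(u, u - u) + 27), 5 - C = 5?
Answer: 0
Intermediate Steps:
C = 0 (C = 5 - 1*5 = 5 - 5 = 0)
Q(u) = 1/27 (Q(u) = 1/((u - u)*u + 27) = 1/(0*u + 27) = 1/(0 + 27) = 1/27)
c(p, Z) = 0 (c(p, Z) = 0² = 0)
Q(-38)*c(2, -5*1) = (1/27)*0 = 0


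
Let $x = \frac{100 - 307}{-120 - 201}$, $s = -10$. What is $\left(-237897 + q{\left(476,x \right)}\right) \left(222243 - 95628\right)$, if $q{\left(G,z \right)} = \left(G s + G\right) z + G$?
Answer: $- \frac{3253960298445}{107} \approx -3.0411 \cdot 10^{10}$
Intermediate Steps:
$x = \frac{69}{107}$ ($x = - \frac{207}{-321} = \left(-207\right) \left(- \frac{1}{321}\right) = \frac{69}{107} \approx 0.64486$)
$q{\left(G,z \right)} = G - 9 G z$ ($q{\left(G,z \right)} = \left(G \left(-10\right) + G\right) z + G = \left(- 10 G + G\right) z + G = - 9 G z + G = G - 9 G z$)
$\left(-237897 + q{\left(476,x \right)}\right) \left(222243 - 95628\right) = \left(-237897 + 476 \left(1 - \frac{621}{107}\right)\right) \left(222243 - 95628\right) = \left(-237897 + 476 \left(1 - \frac{621}{107}\right)\right) 126615 = \left(-237897 + 476 \left(- \frac{514}{107}\right)\right) 126615 = \left(-237897 - \frac{244664}{107}\right) 126615 = \left(- \frac{25699643}{107}\right) 126615 = - \frac{3253960298445}{107}$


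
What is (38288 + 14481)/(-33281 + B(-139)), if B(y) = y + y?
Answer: -52769/33559 ≈ -1.5724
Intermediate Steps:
B(y) = 2*y
(38288 + 14481)/(-33281 + B(-139)) = (38288 + 14481)/(-33281 + 2*(-139)) = 52769/(-33281 - 278) = 52769/(-33559) = 52769*(-1/33559) = -52769/33559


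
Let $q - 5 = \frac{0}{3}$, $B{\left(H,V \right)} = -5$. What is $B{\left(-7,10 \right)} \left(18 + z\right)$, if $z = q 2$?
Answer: $-140$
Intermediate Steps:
$q = 5$ ($q = 5 + \frac{0}{3} = 5 + 0 \cdot \frac{1}{3} = 5 + 0 = 5$)
$z = 10$ ($z = 5 \cdot 2 = 10$)
$B{\left(-7,10 \right)} \left(18 + z\right) = - 5 \left(18 + 10\right) = \left(-5\right) 28 = -140$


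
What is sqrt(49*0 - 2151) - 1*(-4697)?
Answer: 4697 + 3*I*sqrt(239) ≈ 4697.0 + 46.379*I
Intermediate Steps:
sqrt(49*0 - 2151) - 1*(-4697) = sqrt(0 - 2151) + 4697 = sqrt(-2151) + 4697 = 3*I*sqrt(239) + 4697 = 4697 + 3*I*sqrt(239)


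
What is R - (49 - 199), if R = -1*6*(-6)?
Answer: 186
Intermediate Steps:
R = 36 (R = -6*(-6) = 36)
R - (49 - 199) = 36 - (49 - 199) = 36 - 1*(-150) = 36 + 150 = 186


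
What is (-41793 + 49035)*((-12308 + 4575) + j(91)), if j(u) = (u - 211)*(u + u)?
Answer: -214167666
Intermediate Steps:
j(u) = 2*u*(-211 + u) (j(u) = (-211 + u)*(2*u) = 2*u*(-211 + u))
(-41793 + 49035)*((-12308 + 4575) + j(91)) = (-41793 + 49035)*((-12308 + 4575) + 2*91*(-211 + 91)) = 7242*(-7733 + 2*91*(-120)) = 7242*(-7733 - 21840) = 7242*(-29573) = -214167666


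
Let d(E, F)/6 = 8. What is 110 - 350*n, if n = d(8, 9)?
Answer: -16690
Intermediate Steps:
d(E, F) = 48 (d(E, F) = 6*8 = 48)
n = 48
110 - 350*n = 110 - 350*48 = 110 - 16800 = -16690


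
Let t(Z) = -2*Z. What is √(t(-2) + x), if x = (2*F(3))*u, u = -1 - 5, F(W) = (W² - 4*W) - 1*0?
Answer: 2*√10 ≈ 6.3246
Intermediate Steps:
F(W) = W² - 4*W (F(W) = (W² - 4*W) + 0 = W² - 4*W)
u = -6
x = 36 (x = (2*(3*(-4 + 3)))*(-6) = (2*(3*(-1)))*(-6) = (2*(-3))*(-6) = -6*(-6) = 36)
√(t(-2) + x) = √(-2*(-2) + 36) = √(4 + 36) = √40 = 2*√10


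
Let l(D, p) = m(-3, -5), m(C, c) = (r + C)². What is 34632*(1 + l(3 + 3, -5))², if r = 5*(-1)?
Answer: 146320200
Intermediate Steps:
r = -5
m(C, c) = (-5 + C)²
l(D, p) = 64 (l(D, p) = (-5 - 3)² = (-8)² = 64)
34632*(1 + l(3 + 3, -5))² = 34632*(1 + 64)² = 34632*65² = 34632*4225 = 146320200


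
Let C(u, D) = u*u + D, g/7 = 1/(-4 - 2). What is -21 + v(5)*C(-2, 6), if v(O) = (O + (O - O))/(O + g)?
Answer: -183/23 ≈ -7.9565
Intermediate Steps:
g = -7/6 (g = 7/(-4 - 2) = 7/(-6) = 7*(-⅙) = -7/6 ≈ -1.1667)
v(O) = O/(-7/6 + O) (v(O) = (O + (O - O))/(O - 7/6) = (O + 0)/(-7/6 + O) = O/(-7/6 + O))
C(u, D) = D + u² (C(u, D) = u² + D = D + u²)
-21 + v(5)*C(-2, 6) = -21 + (6*5/(-7 + 6*5))*(6 + (-2)²) = -21 + (6*5/(-7 + 30))*(6 + 4) = -21 + (6*5/23)*10 = -21 + (6*5*(1/23))*10 = -21 + (30/23)*10 = -21 + 300/23 = -183/23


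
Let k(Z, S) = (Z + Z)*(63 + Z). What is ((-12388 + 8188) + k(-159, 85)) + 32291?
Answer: 58619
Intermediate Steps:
k(Z, S) = 2*Z*(63 + Z) (k(Z, S) = (2*Z)*(63 + Z) = 2*Z*(63 + Z))
((-12388 + 8188) + k(-159, 85)) + 32291 = ((-12388 + 8188) + 2*(-159)*(63 - 159)) + 32291 = (-4200 + 2*(-159)*(-96)) + 32291 = (-4200 + 30528) + 32291 = 26328 + 32291 = 58619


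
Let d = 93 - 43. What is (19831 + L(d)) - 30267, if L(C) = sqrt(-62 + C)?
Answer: -10436 + 2*I*sqrt(3) ≈ -10436.0 + 3.4641*I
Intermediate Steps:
d = 50
(19831 + L(d)) - 30267 = (19831 + sqrt(-62 + 50)) - 30267 = (19831 + sqrt(-12)) - 30267 = (19831 + 2*I*sqrt(3)) - 30267 = -10436 + 2*I*sqrt(3)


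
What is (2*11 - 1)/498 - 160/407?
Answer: -23711/67562 ≈ -0.35095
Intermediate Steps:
(2*11 - 1)/498 - 160/407 = (22 - 1)*(1/498) - 160*1/407 = 21*(1/498) - 160/407 = 7/166 - 160/407 = -23711/67562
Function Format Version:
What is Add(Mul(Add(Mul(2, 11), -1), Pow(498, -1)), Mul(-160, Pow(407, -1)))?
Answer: Rational(-23711, 67562) ≈ -0.35095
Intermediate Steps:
Add(Mul(Add(Mul(2, 11), -1), Pow(498, -1)), Mul(-160, Pow(407, -1))) = Add(Mul(Add(22, -1), Rational(1, 498)), Mul(-160, Rational(1, 407))) = Add(Mul(21, Rational(1, 498)), Rational(-160, 407)) = Add(Rational(7, 166), Rational(-160, 407)) = Rational(-23711, 67562)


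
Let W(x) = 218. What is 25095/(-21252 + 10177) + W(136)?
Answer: 477851/2215 ≈ 215.73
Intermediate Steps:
25095/(-21252 + 10177) + W(136) = 25095/(-21252 + 10177) + 218 = 25095/(-11075) + 218 = 25095*(-1/11075) + 218 = -5019/2215 + 218 = 477851/2215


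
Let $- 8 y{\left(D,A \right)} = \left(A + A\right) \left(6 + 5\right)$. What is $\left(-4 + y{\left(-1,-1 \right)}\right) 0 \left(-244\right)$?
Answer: $0$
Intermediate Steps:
$y{\left(D,A \right)} = - \frac{11 A}{4}$ ($y{\left(D,A \right)} = - \frac{\left(A + A\right) \left(6 + 5\right)}{8} = - \frac{2 A 11}{8} = - \frac{22 A}{8} = - \frac{11 A}{4}$)
$\left(-4 + y{\left(-1,-1 \right)}\right) 0 \left(-244\right) = \left(-4 - - \frac{11}{4}\right) 0 \left(-244\right) = \left(-4 + \frac{11}{4}\right) 0 \left(-244\right) = \left(- \frac{5}{4}\right) 0 \left(-244\right) = 0 \left(-244\right) = 0$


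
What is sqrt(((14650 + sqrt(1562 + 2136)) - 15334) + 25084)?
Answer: sqrt(24400 + 43*sqrt(2)) ≈ 156.40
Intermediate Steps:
sqrt(((14650 + sqrt(1562 + 2136)) - 15334) + 25084) = sqrt(((14650 + sqrt(3698)) - 15334) + 25084) = sqrt(((14650 + 43*sqrt(2)) - 15334) + 25084) = sqrt((-684 + 43*sqrt(2)) + 25084) = sqrt(24400 + 43*sqrt(2))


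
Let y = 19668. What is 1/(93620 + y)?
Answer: 1/113288 ≈ 8.8271e-6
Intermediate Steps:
1/(93620 + y) = 1/(93620 + 19668) = 1/113288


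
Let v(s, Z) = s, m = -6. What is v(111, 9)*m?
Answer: -666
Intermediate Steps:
v(111, 9)*m = 111*(-6) = -666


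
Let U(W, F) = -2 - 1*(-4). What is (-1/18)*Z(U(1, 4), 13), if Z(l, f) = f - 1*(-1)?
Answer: -7/9 ≈ -0.77778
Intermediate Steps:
U(W, F) = 2 (U(W, F) = -2 + 4 = 2)
Z(l, f) = 1 + f (Z(l, f) = f + 1 = 1 + f)
(-1/18)*Z(U(1, 4), 13) = (-1/18)*(1 + 13) = -1*1/18*14 = -1/18*14 = -7/9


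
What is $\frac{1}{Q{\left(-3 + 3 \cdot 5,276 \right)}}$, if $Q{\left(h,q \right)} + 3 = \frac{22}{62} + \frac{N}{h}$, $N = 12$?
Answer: $- \frac{31}{51} \approx -0.60784$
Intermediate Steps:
$Q{\left(h,q \right)} = - \frac{82}{31} + \frac{12}{h}$ ($Q{\left(h,q \right)} = -3 + \left(\frac{22}{62} + \frac{12}{h}\right) = -3 + \left(22 \cdot \frac{1}{62} + \frac{12}{h}\right) = -3 + \left(\frac{11}{31} + \frac{12}{h}\right) = - \frac{82}{31} + \frac{12}{h}$)
$\frac{1}{Q{\left(-3 + 3 \cdot 5,276 \right)}} = \frac{1}{- \frac{82}{31} + \frac{12}{-3 + 3 \cdot 5}} = \frac{1}{- \frac{82}{31} + \frac{12}{-3 + 15}} = \frac{1}{- \frac{82}{31} + \frac{12}{12}} = \frac{1}{- \frac{82}{31} + 12 \cdot \frac{1}{12}} = \frac{1}{- \frac{82}{31} + 1} = \frac{1}{- \frac{51}{31}} = - \frac{31}{51}$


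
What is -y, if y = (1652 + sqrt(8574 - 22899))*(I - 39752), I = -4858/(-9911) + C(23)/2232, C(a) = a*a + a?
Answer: 60528706671748/921723 + 183198264745*I*sqrt(573)/921723 ≈ 6.5669e+7 + 4.7577e+6*I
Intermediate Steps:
C(a) = a + a**2 (C(a) = a**2 + a = a + a**2)
I = 679747/921723 (I = -4858/(-9911) + (23*(1 + 23))/2232 = -4858*(-1/9911) + (23*24)*(1/2232) = 4858/9911 + 552*(1/2232) = 4858/9911 + 23/93 = 679747/921723 ≈ 0.73747)
y = -60528706671748/921723 - 183198264745*I*sqrt(573)/921723 (y = (1652 + sqrt(8574 - 22899))*(679747/921723 - 39752) = (1652 + sqrt(-14325))*(-36639652949/921723) = (1652 + 5*I*sqrt(573))*(-36639652949/921723) = -60528706671748/921723 - 183198264745*I*sqrt(573)/921723 ≈ -6.5669e+7 - 4.7577e+6*I)
-y = -(-60528706671748/921723 - 183198264745*I*sqrt(573)/921723) = 60528706671748/921723 + 183198264745*I*sqrt(573)/921723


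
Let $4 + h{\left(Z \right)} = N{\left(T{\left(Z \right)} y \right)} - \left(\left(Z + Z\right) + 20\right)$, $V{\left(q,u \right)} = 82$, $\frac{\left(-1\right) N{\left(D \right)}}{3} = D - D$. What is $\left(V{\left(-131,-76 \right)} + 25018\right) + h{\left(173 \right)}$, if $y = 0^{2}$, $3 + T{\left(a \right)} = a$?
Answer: $24730$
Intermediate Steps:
$T{\left(a \right)} = -3 + a$
$y = 0$
$N{\left(D \right)} = 0$ ($N{\left(D \right)} = - 3 \left(D - D\right) = \left(-3\right) 0 = 0$)
$h{\left(Z \right)} = -24 - 2 Z$ ($h{\left(Z \right)} = -4 + \left(0 - \left(\left(Z + Z\right) + 20\right)\right) = -4 + \left(0 - \left(2 Z + 20\right)\right) = -4 + \left(0 - \left(20 + 2 Z\right)\right) = -4 - \left(20 + 2 Z\right) = -24 - 2 Z$)
$\left(V{\left(-131,-76 \right)} + 25018\right) + h{\left(173 \right)} = \left(82 + 25018\right) - 370 = 25100 - 370 = 24730$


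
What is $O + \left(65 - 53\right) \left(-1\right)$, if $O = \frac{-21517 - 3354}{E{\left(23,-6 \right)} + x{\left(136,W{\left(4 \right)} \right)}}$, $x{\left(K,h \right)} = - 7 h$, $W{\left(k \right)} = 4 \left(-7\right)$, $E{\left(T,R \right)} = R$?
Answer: $- \frac{1429}{10} \approx -142.9$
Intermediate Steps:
$W{\left(k \right)} = -28$
$O = - \frac{1309}{10}$ ($O = \frac{-21517 - 3354}{-6 - -196} = - \frac{24871}{-6 + 196} = - \frac{24871}{190} = \left(-24871\right) \frac{1}{190} = - \frac{1309}{10} \approx -130.9$)
$O + \left(65 - 53\right) \left(-1\right) = - \frac{1309}{10} + \left(65 - 53\right) \left(-1\right) = - \frac{1309}{10} + 12 \left(-1\right) = - \frac{1309}{10} - 12 = - \frac{1429}{10}$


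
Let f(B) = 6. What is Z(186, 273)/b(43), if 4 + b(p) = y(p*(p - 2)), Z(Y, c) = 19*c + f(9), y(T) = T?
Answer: 5193/1759 ≈ 2.9522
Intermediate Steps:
Z(Y, c) = 6 + 19*c (Z(Y, c) = 19*c + 6 = 6 + 19*c)
b(p) = -4 + p*(-2 + p) (b(p) = -4 + p*(p - 2) = -4 + p*(-2 + p))
Z(186, 273)/b(43) = (6 + 19*273)/(-4 + 43*(-2 + 43)) = (6 + 5187)/(-4 + 43*41) = 5193/(-4 + 1763) = 5193/1759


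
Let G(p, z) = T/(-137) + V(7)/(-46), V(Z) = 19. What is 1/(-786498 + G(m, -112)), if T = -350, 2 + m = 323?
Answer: -6302/4956496899 ≈ -1.2715e-6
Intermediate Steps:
m = 321 (m = -2 + 323 = 321)
G(p, z) = 13497/6302 (G(p, z) = -350/(-137) + 19/(-46) = -350*(-1/137) + 19*(-1/46) = 350/137 - 19/46 = 13497/6302)
1/(-786498 + G(m, -112)) = 1/(-786498 + 13497/6302) = 1/(-4956496899/6302) = -6302/4956496899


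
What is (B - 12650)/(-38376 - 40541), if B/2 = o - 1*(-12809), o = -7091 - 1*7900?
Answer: 17014/78917 ≈ 0.21559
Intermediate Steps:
o = -14991 (o = -7091 - 7900 = -14991)
B = -4364 (B = 2*(-14991 - 1*(-12809)) = 2*(-14991 + 12809) = 2*(-2182) = -4364)
(B - 12650)/(-38376 - 40541) = (-4364 - 12650)/(-38376 - 40541) = -17014/(-78917) = -17014*(-1/78917) = 17014/78917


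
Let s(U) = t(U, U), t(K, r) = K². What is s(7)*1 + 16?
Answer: 65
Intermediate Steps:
s(U) = U²
s(7)*1 + 16 = 7²*1 + 16 = 49*1 + 16 = 49 + 16 = 65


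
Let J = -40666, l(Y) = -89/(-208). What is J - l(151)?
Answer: -8458617/208 ≈ -40666.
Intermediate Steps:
l(Y) = 89/208 (l(Y) = -89*(-1/208) = 89/208)
J - l(151) = -40666 - 1*89/208 = -40666 - 89/208 = -8458617/208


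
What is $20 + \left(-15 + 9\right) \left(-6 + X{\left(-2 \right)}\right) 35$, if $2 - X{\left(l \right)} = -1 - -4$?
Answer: $1490$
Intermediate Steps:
$X{\left(l \right)} = -1$ ($X{\left(l \right)} = 2 - \left(-1 - -4\right) = 2 - \left(-1 + 4\right) = 2 - 3 = -1$)
$20 + \left(-15 + 9\right) \left(-6 + X{\left(-2 \right)}\right) 35 = 20 + \left(-15 + 9\right) \left(-6 - 1\right) 35 = 20 + \left(-6\right) \left(-7\right) 35 = 20 + 42 \cdot 35 = 20 + 1470 = 1490$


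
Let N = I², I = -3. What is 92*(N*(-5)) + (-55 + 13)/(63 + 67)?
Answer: -269121/65 ≈ -4140.3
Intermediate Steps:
N = 9 (N = (-3)² = 9)
92*(N*(-5)) + (-55 + 13)/(63 + 67) = 92*(9*(-5)) + (-55 + 13)/(63 + 67) = 92*(-45) - 42/130 = -4140 - 42*1/130 = -4140 - 21/65 = -269121/65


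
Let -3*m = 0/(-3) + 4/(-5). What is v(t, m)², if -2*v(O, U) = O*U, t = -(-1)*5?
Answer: 4/9 ≈ 0.44444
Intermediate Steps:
m = 4/15 (m = -(0/(-3) + 4/(-5))/3 = -(0*(-⅓) + 4*(-⅕))/3 = -(0 - ⅘)/3 = -⅓*(-⅘) = 4/15 ≈ 0.26667)
t = 5 (t = -1*(-5) = 5)
v(O, U) = -O*U/2
v(t, m)² = (-½*5*4/15)² = (-⅔)² = 4/9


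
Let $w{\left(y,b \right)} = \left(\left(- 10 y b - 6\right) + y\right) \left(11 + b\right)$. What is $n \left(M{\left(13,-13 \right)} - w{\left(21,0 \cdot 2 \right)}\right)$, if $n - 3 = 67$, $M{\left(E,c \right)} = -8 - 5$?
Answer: $-12460$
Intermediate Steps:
$M{\left(E,c \right)} = -13$
$n = 70$ ($n = 3 + 67 = 70$)
$w{\left(y,b \right)} = \left(11 + b\right) \left(-6 + y - 10 b y\right)$ ($w{\left(y,b \right)} = \left(\left(- 10 b y - 6\right) + y\right) \left(11 + b\right) = \left(\left(-6 - 10 b y\right) + y\right) \left(11 + b\right) = \left(-6 + y - 10 b y\right) \left(11 + b\right) = \left(11 + b\right) \left(-6 + y - 10 b y\right)$)
$n \left(M{\left(13,-13 \right)} - w{\left(21,0 \cdot 2 \right)}\right) = 70 \left(-13 - \left(-66 - 6 \cdot 0 \cdot 2 + 11 \cdot 21 - 109 \cdot 0 \cdot 2 \cdot 21 - 210 \left(0 \cdot 2\right)^{2}\right)\right) = 70 \left(-13 - \left(-66 - 0 + 231 - 0 \cdot 21 - 210 \cdot 0^{2}\right)\right) = 70 \left(-13 - \left(-66 + 0 + 231 + 0 - 210 \cdot 0\right)\right) = 70 \left(-13 - \left(-66 + 0 + 231 + 0 + 0\right)\right) = 70 \left(-13 - 165\right) = 70 \left(-178\right) = -12460$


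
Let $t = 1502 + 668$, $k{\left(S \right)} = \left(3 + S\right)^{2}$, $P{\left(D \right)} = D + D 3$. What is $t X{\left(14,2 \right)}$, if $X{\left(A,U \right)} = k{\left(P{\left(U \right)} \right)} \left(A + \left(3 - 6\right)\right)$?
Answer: $2888270$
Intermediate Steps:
$P{\left(D \right)} = 4 D$ ($P{\left(D \right)} = D + 3 D = 4 D$)
$X{\left(A,U \right)} = \left(3 + 4 U\right)^{2} \left(-3 + A\right)$ ($X{\left(A,U \right)} = \left(3 + 4 U\right)^{2} \left(A + \left(3 - 6\right)\right) = \left(3 + 4 U\right)^{2} \left(A - 3\right) = \left(3 + 4 U\right)^{2} \left(-3 + A\right)$)
$t = 2170$
$t X{\left(14,2 \right)} = 2170 \left(3 + 4 \cdot 2\right)^{2} \left(-3 + 14\right) = 2170 \left(3 + 8\right)^{2} \cdot 11 = 2170 \cdot 11^{2} \cdot 11 = 2170 \cdot 121 \cdot 11 = 2170 \cdot 1331 = 2888270$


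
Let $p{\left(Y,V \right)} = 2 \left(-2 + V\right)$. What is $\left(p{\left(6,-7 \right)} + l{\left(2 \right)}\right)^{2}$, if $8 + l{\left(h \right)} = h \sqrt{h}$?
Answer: $684 - 104 \sqrt{2} \approx 536.92$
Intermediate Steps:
$p{\left(Y,V \right)} = -4 + 2 V$
$l{\left(h \right)} = -8 + h^{\frac{3}{2}}$ ($l{\left(h \right)} = -8 + h \sqrt{h} = -8 + h^{\frac{3}{2}}$)
$\left(p{\left(6,-7 \right)} + l{\left(2 \right)}\right)^{2} = \left(\left(-4 + 2 \left(-7\right)\right) - \left(8 - 2^{\frac{3}{2}}\right)\right)^{2} = \left(\left(-4 - 14\right) - \left(8 - 2 \sqrt{2}\right)\right)^{2} = \left(-18 - \left(8 - 2 \sqrt{2}\right)\right)^{2} = \left(-26 + 2 \sqrt{2}\right)^{2}$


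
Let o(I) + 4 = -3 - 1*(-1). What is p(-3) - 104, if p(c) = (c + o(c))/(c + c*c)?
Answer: -211/2 ≈ -105.50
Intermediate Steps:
o(I) = -6 (o(I) = -4 + (-3 - 1*(-1)) = -4 + (-3 + 1) = -4 - 2 = -6)
p(c) = (-6 + c)/(c + c²) (p(c) = (c - 6)/(c + c*c) = (-6 + c)/(c + c²))
p(-3) - 104 = (-6 - 3)/((-3)*(1 - 3)) - 104 = -⅓*(-9)/(-2) - 104 = -⅓*(-½)*(-9) - 104 = -3/2 - 104 = -211/2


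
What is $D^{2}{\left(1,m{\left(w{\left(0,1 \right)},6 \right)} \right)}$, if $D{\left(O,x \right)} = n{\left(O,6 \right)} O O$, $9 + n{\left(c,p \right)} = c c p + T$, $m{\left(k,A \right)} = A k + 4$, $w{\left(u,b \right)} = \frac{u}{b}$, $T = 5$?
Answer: $4$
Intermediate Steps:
$m{\left(k,A \right)} = 4 + A k$
$n{\left(c,p \right)} = -4 + p c^{2}$ ($n{\left(c,p \right)} = -9 + \left(c c p + 5\right) = -9 + \left(c^{2} p + 5\right) = -9 + \left(p c^{2} + 5\right) = -9 + \left(5 + p c^{2}\right) = -4 + p c^{2}$)
$D{\left(O,x \right)} = O^{2} \left(-4 + 6 O^{2}\right)$ ($D{\left(O,x \right)} = \left(-4 + 6 O^{2}\right) O O = O \left(-4 + 6 O^{2}\right) O = O^{2} \left(-4 + 6 O^{2}\right)$)
$D^{2}{\left(1,m{\left(w{\left(0,1 \right)},6 \right)} \right)} = \left(1^{2} \left(-4 + 6 \cdot 1^{2}\right)\right)^{2} = \left(1 \left(-4 + 6 \cdot 1\right)\right)^{2} = \left(1 \left(-4 + 6\right)\right)^{2} = \left(1 \cdot 2\right)^{2} = 2^{2} = 4$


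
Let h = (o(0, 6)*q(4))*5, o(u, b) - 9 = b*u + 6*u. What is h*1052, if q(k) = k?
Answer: 189360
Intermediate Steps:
o(u, b) = 9 + 6*u + b*u (o(u, b) = 9 + (b*u + 6*u) = 9 + (6*u + b*u) = 9 + 6*u + b*u)
h = 180 (h = ((9 + 6*0 + 6*0)*4)*5 = ((9 + 0 + 0)*4)*5 = (9*4)*5 = 36*5 = 180)
h*1052 = 180*1052 = 189360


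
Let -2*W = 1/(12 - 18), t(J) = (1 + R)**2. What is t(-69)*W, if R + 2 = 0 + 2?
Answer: 1/12 ≈ 0.083333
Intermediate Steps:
R = 0 (R = -2 + (0 + 2) = -2 + 2 = 0)
t(J) = 1 (t(J) = (1 + 0)**2 = 1**2 = 1)
W = 1/12 (W = -1/(2*(12 - 18)) = -1/2/(-6) = -1/2*(-1/6) = 1/12 ≈ 0.083333)
t(-69)*W = 1*(1/12) = 1/12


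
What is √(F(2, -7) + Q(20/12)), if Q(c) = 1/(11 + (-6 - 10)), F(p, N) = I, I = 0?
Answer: I*√5/5 ≈ 0.44721*I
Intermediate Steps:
F(p, N) = 0
Q(c) = -⅕ (Q(c) = 1/(11 - 16) = 1/(-5) = -⅕)
√(F(2, -7) + Q(20/12)) = √(0 - ⅕) = √(-⅕) = I*√5/5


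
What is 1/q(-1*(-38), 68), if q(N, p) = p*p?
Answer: 1/4624 ≈ 0.00021626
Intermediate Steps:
q(N, p) = p²
1/q(-1*(-38), 68) = 1/(68²) = 1/4624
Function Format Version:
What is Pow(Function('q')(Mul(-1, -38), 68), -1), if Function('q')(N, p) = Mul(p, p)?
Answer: Rational(1, 4624) ≈ 0.00021626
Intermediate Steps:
Function('q')(N, p) = Pow(p, 2)
Pow(Function('q')(Mul(-1, -38), 68), -1) = Pow(Pow(68, 2), -1) = Pow(4624, -1) = Rational(1, 4624)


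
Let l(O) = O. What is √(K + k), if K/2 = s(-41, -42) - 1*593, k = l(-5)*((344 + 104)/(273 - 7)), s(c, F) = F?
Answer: I*√461510/19 ≈ 35.755*I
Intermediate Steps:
k = -160/19 (k = -5*(344 + 104)/(273 - 7) = -2240/266 = -5*32/19 = -160/19 ≈ -8.4211)
K = -1270 (K = 2*(-42 - 1*593) = 2*(-42 - 593) = 2*(-635) = -1270)
√(K + k) = √(-1270 - 160/19) = √(-24290/19) = I*√461510/19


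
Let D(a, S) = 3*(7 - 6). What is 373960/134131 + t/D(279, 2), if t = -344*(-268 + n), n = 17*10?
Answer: 4522946152/402393 ≈ 11240.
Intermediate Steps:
n = 170
t = 33712 (t = -344*(-268 + 170) = -344*(-98) = 33712)
D(a, S) = 3 (D(a, S) = 3*1 = 3)
373960/134131 + t/D(279, 2) = 373960/134131 + 33712/3 = 4522946152/402393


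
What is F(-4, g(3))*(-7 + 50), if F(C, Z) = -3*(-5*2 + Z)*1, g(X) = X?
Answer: 903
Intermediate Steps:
F(C, Z) = 30 - 3*Z (F(C, Z) = -3*(-10 + Z)*1 = (30 - 3*Z)*1 = 30 - 3*Z)
F(-4, g(3))*(-7 + 50) = (30 - 3*3)*(-7 + 50) = (30 - 9)*43 = 21*43 = 903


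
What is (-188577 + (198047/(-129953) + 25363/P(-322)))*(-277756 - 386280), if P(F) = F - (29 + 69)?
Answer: 1709222167685843291/13645065 ≈ 1.2526e+11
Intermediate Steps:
P(F) = -98 + F (P(F) = F - 1*98 = F - 98 = -98 + F)
(-188577 + (198047/(-129953) + 25363/P(-322)))*(-277756 - 386280) = (-188577 + (198047/(-129953) + 25363/(-98 - 322)))*(-277756 - 386280) = (-188577 + (198047*(-1/129953) + 25363/(-420)))*(-664036) = (-188577 + (-198047/129953 + 25363*(-1/420)))*(-664036) = (-188577 + (-198047/129953 - 25363/420))*(-664036) = (-188577 - 3379177679/54580260)*(-664036) = -10295960867699/54580260*(-664036) = 1709222167685843291/13645065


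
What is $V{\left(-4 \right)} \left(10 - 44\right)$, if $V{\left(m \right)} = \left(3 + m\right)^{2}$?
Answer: $-34$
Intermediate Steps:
$V{\left(-4 \right)} \left(10 - 44\right) = \left(3 - 4\right)^{2} \left(10 - 44\right) = \left(-1\right)^{2} \left(-34\right) = 1 \left(-34\right) = -34$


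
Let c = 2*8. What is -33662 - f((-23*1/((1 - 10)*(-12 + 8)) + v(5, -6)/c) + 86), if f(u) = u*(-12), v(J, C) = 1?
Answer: -391643/12 ≈ -32637.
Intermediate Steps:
c = 16
f(u) = -12*u
-33662 - f((-23*1/((1 - 10)*(-12 + 8)) + v(5, -6)/c) + 86) = -33662 - (-12)*((-23*1/((1 - 10)*(-12 + 8)) + 1/16) + 86) = -33662 - (-12)*((-23/((-9*(-4))) + 1*(1/16)) + 86) = -33662 - (-12)*((-23/36 + 1/16) + 86) = -33662 - (-12)*(-83/144 + 86) = -33662 - (-12)*12301/144 = -33662 - 1*(-12301/12) = -33662 + 12301/12 = -391643/12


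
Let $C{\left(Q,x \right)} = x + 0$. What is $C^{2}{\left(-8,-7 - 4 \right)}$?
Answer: $121$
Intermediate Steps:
$C{\left(Q,x \right)} = x$
$C^{2}{\left(-8,-7 - 4 \right)} = \left(-7 - 4\right)^{2} = \left(-11\right)^{2} = 121$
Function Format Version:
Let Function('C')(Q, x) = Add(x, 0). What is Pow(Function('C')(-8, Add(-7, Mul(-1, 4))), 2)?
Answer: 121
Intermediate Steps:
Function('C')(Q, x) = x
Pow(Function('C')(-8, Add(-7, Mul(-1, 4))), 2) = Pow(Add(-7, Mul(-1, 4)), 2) = Pow(Add(-7, -4), 2) = Pow(-11, 2) = 121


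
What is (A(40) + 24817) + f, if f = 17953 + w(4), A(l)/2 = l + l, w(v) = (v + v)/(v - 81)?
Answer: 3305602/77 ≈ 42930.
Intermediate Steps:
w(v) = 2*v/(-81 + v) (w(v) = (2*v)/(-81 + v) = 2*v/(-81 + v))
A(l) = 4*l (A(l) = 2*(l + l) = 2*(2*l) = 4*l)
f = 1382373/77 (f = 17953 + 2*4/(-81 + 4) = 17953 + 2*4/(-77) = 17953 + 2*4*(-1/77) = 17953 - 8/77 = 1382373/77 ≈ 17953.)
(A(40) + 24817) + f = (4*40 + 24817) + 1382373/77 = (160 + 24817) + 1382373/77 = 24977 + 1382373/77 = 3305602/77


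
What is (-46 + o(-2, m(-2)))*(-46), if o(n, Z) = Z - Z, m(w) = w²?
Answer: 2116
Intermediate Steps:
o(n, Z) = 0
(-46 + o(-2, m(-2)))*(-46) = (-46 + 0)*(-46) = -46*(-46) = 2116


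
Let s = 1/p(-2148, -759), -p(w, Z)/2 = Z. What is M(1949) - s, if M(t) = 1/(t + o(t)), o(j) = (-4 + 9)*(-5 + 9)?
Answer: -41/271722 ≈ -0.00015089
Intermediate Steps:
o(j) = 20 (o(j) = 5*4 = 20)
p(w, Z) = -2*Z
s = 1/1518 (s = 1/(-2*(-759)) = 1/1518 ≈ 0.00065876)
M(t) = 1/(20 + t) (M(t) = 1/(t + 20) = 1/(20 + t))
M(1949) - s = 1/(20 + 1949) - 1*1/1518 = 1/1969 - 1/1518 = -41/271722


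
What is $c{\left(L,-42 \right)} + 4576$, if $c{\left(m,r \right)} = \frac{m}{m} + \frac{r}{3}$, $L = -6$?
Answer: $4563$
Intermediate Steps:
$c{\left(m,r \right)} = 1 + \frac{r}{3}$ ($c{\left(m,r \right)} = 1 + r \frac{1}{3} = 1 + \frac{r}{3}$)
$c{\left(L,-42 \right)} + 4576 = \left(1 + \frac{1}{3} \left(-42\right)\right) + 4576 = \left(1 - 14\right) + 4576 = -13 + 4576 = 4563$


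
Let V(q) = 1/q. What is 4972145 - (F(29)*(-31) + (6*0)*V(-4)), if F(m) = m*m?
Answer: 4998216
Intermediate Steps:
F(m) = m²
4972145 - (F(29)*(-31) + (6*0)*V(-4)) = 4972145 - (29²*(-31) + (6*0)/(-4)) = 4972145 - (841*(-31) + 0*(-¼)) = 4972145 - (-26071 + 0) = 4972145 - 1*(-26071) = 4972145 + 26071 = 4998216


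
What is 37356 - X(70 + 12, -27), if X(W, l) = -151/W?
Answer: 3063343/82 ≈ 37358.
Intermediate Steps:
37356 - X(70 + 12, -27) = 37356 - (-151)/(70 + 12) = 37356 - (-151)/82 = 37356 - 1*(-151/82) = 37356 + 151/82 = 3063343/82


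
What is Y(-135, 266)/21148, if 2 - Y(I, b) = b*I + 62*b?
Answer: 4855/5287 ≈ 0.91829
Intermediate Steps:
Y(I, b) = 2 - 62*b - I*b (Y(I, b) = 2 - (b*I + 62*b) = 2 - (I*b + 62*b) = 2 - (62*b + I*b) = 2 + (-62*b - I*b) = 2 - 62*b - I*b)
Y(-135, 266)/21148 = (2 - 62*266 - 1*(-135)*266)/21148 = (2 - 16492 + 35910)*(1/21148) = 19420*(1/21148) = 4855/5287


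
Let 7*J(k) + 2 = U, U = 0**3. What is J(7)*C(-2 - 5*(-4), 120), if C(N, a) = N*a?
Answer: -4320/7 ≈ -617.14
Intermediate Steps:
U = 0
J(k) = -2/7 (J(k) = -2/7 + (1/7)*0 = -2/7 + 0 = -2/7)
J(7)*C(-2 - 5*(-4), 120) = -2*(-2 - 5*(-4))*120/7 = -2*(-2 + 20)*120/7 = -36*120/7 = -2/7*2160 = -4320/7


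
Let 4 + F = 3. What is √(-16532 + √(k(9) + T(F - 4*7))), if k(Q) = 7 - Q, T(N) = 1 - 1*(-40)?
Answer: √(-16532 + √39) ≈ 128.55*I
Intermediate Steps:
F = -1 (F = -4 + 3 = -1)
T(N) = 41 (T(N) = 1 + 40 = 41)
√(-16532 + √(k(9) + T(F - 4*7))) = √(-16532 + √((7 - 1*9) + 41)) = √(-16532 + √((7 - 9) + 41)) = √(-16532 + √(-2 + 41)) = √(-16532 + √39)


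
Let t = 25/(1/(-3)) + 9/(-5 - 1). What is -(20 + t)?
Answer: 113/2 ≈ 56.500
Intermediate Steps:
t = -153/2 (t = 25/(-1/3) + 9/(-6) = 25*(-3) + 9*(-1/6) = -75 - 3/2 = -153/2 ≈ -76.500)
-(20 + t) = -(20 - 153/2) = -1*(-113/2) = 113/2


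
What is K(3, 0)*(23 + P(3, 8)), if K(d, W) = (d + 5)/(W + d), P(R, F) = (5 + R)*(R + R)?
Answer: 568/3 ≈ 189.33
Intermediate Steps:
P(R, F) = 2*R*(5 + R) (P(R, F) = (5 + R)*(2*R) = 2*R*(5 + R))
K(d, W) = (5 + d)/(W + d)
K(3, 0)*(23 + P(3, 8)) = ((5 + 3)/(0 + 3))*(23 + 2*3*(5 + 3)) = (8/3)*(23 + 2*3*8) = ((1/3)*8)*(23 + 48) = (8/3)*71 = 568/3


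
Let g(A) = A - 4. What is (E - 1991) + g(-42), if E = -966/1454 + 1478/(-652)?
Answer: -483467785/237002 ≈ -2039.9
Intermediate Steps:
g(A) = -4 + A
E = -694711/237002 (E = -966*1/1454 + 1478*(-1/652) = -483/727 - 739/326 = -694711/237002 ≈ -2.9312)
(E - 1991) + g(-42) = (-694711/237002 - 1991) + (-4 - 42) = -472565693/237002 - 46 = -483467785/237002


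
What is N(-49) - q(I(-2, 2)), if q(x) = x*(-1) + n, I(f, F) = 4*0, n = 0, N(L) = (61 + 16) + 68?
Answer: 145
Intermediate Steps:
N(L) = 145 (N(L) = 77 + 68 = 145)
I(f, F) = 0
q(x) = -x (q(x) = x*(-1) + 0 = -x + 0 = -x)
N(-49) - q(I(-2, 2)) = 145 - (-1)*0 = 145 - 1*0 = 145 + 0 = 145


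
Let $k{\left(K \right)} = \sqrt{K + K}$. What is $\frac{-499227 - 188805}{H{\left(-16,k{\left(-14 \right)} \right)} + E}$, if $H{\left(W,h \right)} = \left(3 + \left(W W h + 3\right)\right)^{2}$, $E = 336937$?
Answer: $\frac{229344 i}{2048 \sqrt{7} + 499345 i} \approx 0.45924 + 0.0049833 i$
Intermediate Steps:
$k{\left(K \right)} = \sqrt{2} \sqrt{K}$ ($k{\left(K \right)} = \sqrt{2 K} = \sqrt{2} \sqrt{K}$)
$H{\left(W,h \right)} = \left(6 + h W^{2}\right)^{2}$ ($H{\left(W,h \right)} = \left(3 + \left(W^{2} h + 3\right)\right)^{2} = \left(3 + \left(h W^{2} + 3\right)\right)^{2} = \left(3 + \left(3 + h W^{2}\right)\right)^{2} = \left(6 + h W^{2}\right)^{2}$)
$\frac{-499227 - 188805}{H{\left(-16,k{\left(-14 \right)} \right)} + E} = \frac{-499227 - 188805}{\left(6 + \sqrt{2} \sqrt{-14} \left(-16\right)^{2}\right)^{2} + 336937} = - \frac{688032}{\left(6 + \sqrt{2} i \sqrt{14} \cdot 256\right)^{2} + 336937} = - \frac{688032}{\left(6 + 2 i \sqrt{7} \cdot 256\right)^{2} + 336937} = - \frac{688032}{\left(6 + 512 i \sqrt{7}\right)^{2} + 336937} = - \frac{688032}{336937 + \left(6 + 512 i \sqrt{7}\right)^{2}}$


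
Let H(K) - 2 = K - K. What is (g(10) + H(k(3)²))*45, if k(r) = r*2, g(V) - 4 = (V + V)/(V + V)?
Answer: 315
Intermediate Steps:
g(V) = 5 (g(V) = 4 + (V + V)/(V + V) = 4 + (2*V)/((2*V)) = 4 + (2*V)*(1/(2*V)) = 4 + 1 = 5)
k(r) = 2*r
H(K) = 2 (H(K) = 2 + (K - K) = 2 + 0 = 2)
(g(10) + H(k(3)²))*45 = (5 + 2)*45 = 7*45 = 315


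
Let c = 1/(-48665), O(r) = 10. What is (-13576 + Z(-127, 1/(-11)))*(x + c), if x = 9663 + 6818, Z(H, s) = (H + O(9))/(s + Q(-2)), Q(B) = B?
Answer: -249405605837304/1119295 ≈ -2.2282e+8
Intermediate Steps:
Z(H, s) = (10 + H)/(-2 + s) (Z(H, s) = (H + 10)/(s - 2) = (10 + H)/(-2 + s))
x = 16481
c = -1/48665 ≈ -2.0549e-5
(-13576 + Z(-127, 1/(-11)))*(x + c) = (-13576 + (10 - 127)/(-2 + 1/(-11)))*(16481 - 1/48665) = (-13576 - 117/(-2 - 1/11))*(802047864/48665) = (-13576 - 117/(-23/11))*(802047864/48665) = (-13576 - 11/23*(-117))*(802047864/48665) = (-13576 + 1287/23)*(802047864/48665) = -310961/23*802047864/48665 = -249405605837304/1119295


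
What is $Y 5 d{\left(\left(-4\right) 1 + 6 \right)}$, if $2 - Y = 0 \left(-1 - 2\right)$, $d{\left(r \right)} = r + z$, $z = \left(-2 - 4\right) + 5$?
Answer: $10$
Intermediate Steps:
$z = -1$ ($z = -6 + 5 = -1$)
$d{\left(r \right)} = -1 + r$ ($d{\left(r \right)} = r - 1 = -1 + r$)
$Y = 2$ ($Y = 2 - 0 \left(-1 - 2\right) = 2 - 0 \left(-3\right) = 2 - 0 = 2 + 0 = 2$)
$Y 5 d{\left(\left(-4\right) 1 + 6 \right)} = 2 \cdot 5 \left(-1 + \left(\left(-4\right) 1 + 6\right)\right) = 10 \left(-1 + \left(-4 + 6\right)\right) = 10 \left(-1 + 2\right) = 10 \cdot 1 = 10$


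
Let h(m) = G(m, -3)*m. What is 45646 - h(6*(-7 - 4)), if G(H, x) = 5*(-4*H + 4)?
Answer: 134086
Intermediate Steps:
G(H, x) = 20 - 20*H (G(H, x) = 5*(4 - 4*H) = 20 - 20*H)
h(m) = m*(20 - 20*m) (h(m) = (20 - 20*m)*m = m*(20 - 20*m))
45646 - h(6*(-7 - 4)) = 45646 - 20*6*(-7 - 4)*(1 - 6*(-7 - 4)) = 45646 - 20*6*(-11)*(1 - 6*(-11)) = 45646 - 20*(-66)*(1 - 1*(-66)) = 45646 - 20*(-66)*(1 + 66) = 45646 - 20*(-66)*67 = 45646 - 1*(-88440) = 45646 + 88440 = 134086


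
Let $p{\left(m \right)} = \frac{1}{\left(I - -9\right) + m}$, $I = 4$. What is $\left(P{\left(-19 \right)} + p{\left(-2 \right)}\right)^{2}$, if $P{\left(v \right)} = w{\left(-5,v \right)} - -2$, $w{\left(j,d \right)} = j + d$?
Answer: $\frac{58081}{121} \approx 480.01$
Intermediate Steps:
$w{\left(j,d \right)} = d + j$
$p{\left(m \right)} = \frac{1}{13 + m}$ ($p{\left(m \right)} = \frac{1}{\left(4 - -9\right) + m} = \frac{1}{\left(4 + 9\right) + m} = \frac{1}{13 + m}$)
$P{\left(v \right)} = -3 + v$ ($P{\left(v \right)} = \left(v - 5\right) - -2 = \left(-5 + v\right) + 2 = -3 + v$)
$\left(P{\left(-19 \right)} + p{\left(-2 \right)}\right)^{2} = \left(\left(-3 - 19\right) + \frac{1}{13 - 2}\right)^{2} = \left(-22 + \frac{1}{11}\right)^{2} = \left(- \frac{241}{11}\right)^{2} = \frac{58081}{121}$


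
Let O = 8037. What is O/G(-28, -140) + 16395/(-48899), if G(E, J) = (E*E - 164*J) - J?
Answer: 1423083/1167903716 ≈ 0.0012185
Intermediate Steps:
G(E, J) = E**2 - 165*J (G(E, J) = (E**2 - 164*J) - J = E**2 - 165*J)
O/G(-28, -140) + 16395/(-48899) = 8037/((-28)**2 - 165*(-140)) + 16395/(-48899) = 8037/(784 + 23100) + 16395*(-1/48899) = 8037/23884 - 16395/48899 = 1423083/1167903716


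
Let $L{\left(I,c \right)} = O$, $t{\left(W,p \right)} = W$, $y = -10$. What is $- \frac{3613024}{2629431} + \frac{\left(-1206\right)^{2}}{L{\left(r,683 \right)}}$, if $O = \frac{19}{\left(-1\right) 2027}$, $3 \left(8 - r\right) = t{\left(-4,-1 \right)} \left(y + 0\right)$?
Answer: $- \frac{7751935436339188}{49959189} \approx -1.5517 \cdot 10^{8}$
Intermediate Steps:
$r = - \frac{16}{3}$ ($r = 8 - \frac{\left(-4\right) \left(-10 + 0\right)}{3} = 8 - \frac{\left(-4\right) \left(-10\right)}{3} = 8 - \frac{40}{3} = - \frac{16}{3} \approx -5.3333$)
$O = - \frac{19}{2027}$ ($O = \frac{19}{-2027} = 19 \left(- \frac{1}{2027}\right) = - \frac{19}{2027} \approx -0.0093735$)
$L{\left(I,c \right)} = - \frac{19}{2027}$
$- \frac{3613024}{2629431} + \frac{\left(-1206\right)^{2}}{L{\left(r,683 \right)}} = - \frac{3613024}{2629431} + \frac{\left(-1206\right)^{2}}{- \frac{19}{2027}} = \left(-3613024\right) \frac{1}{2629431} + 1454436 \left(- \frac{2027}{19}\right) = - \frac{3613024}{2629431} - \frac{2948141772}{19} = - \frac{7751935436339188}{49959189}$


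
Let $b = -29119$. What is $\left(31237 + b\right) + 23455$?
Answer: $25573$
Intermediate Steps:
$\left(31237 + b\right) + 23455 = \left(31237 - 29119\right) + 23455 = 2118 + 23455 = 25573$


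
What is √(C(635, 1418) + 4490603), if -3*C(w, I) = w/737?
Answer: √21952405664178/2211 ≈ 2119.1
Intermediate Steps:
C(w, I) = -w/2211 (C(w, I) = -w/(3*737) = -w/2211)
√(C(635, 1418) + 4490603) = √(-1/2211*635 + 4490603) = √(-635/2211 + 4490603) = √(9928722598/2211) = √21952405664178/2211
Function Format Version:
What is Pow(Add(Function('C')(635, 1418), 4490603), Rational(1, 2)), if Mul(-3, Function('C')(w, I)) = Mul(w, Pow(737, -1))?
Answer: Mul(Rational(1, 2211), Pow(21952405664178, Rational(1, 2))) ≈ 2119.1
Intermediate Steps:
Function('C')(w, I) = Mul(Rational(-1, 2211), w) (Function('C')(w, I) = Mul(Rational(-1, 3), Mul(w, Pow(737, -1))) = Mul(Rational(-1, 3), Mul(w, Rational(1, 737))) = Mul(Rational(-1, 3), Mul(Rational(1, 737), w)) = Mul(Rational(-1, 2211), w))
Pow(Add(Function('C')(635, 1418), 4490603), Rational(1, 2)) = Pow(Add(Mul(Rational(-1, 2211), 635), 4490603), Rational(1, 2)) = Pow(Add(Rational(-635, 2211), 4490603), Rational(1, 2)) = Pow(Rational(9928722598, 2211), Rational(1, 2)) = Mul(Rational(1, 2211), Pow(21952405664178, Rational(1, 2)))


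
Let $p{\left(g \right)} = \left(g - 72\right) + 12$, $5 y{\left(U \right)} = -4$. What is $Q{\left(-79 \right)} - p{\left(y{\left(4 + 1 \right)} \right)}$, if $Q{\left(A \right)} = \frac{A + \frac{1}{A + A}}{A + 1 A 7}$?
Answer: $\frac{30418639}{499280} \approx 60.925$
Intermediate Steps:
$y{\left(U \right)} = - \frac{4}{5}$ ($y{\left(U \right)} = \frac{1}{5} \left(-4\right) = - \frac{4}{5}$)
$Q{\left(A \right)} = \frac{A + \frac{1}{2 A}}{8 A}$ ($Q{\left(A \right)} = \frac{A + \frac{1}{2 A}}{A + A 7} = \frac{A + \frac{1}{2 A}}{A + 7 A} = \frac{A + \frac{1}{2 A}}{8 A}$)
$p{\left(g \right)} = -60 + g$ ($p{\left(g \right)} = \left(-72 + g\right) + 12 = -60 + g$)
$Q{\left(-79 \right)} - p{\left(y{\left(4 + 1 \right)} \right)} = \left(\frac{1}{8} + \frac{1}{16 \cdot 6241}\right) - \left(-60 - \frac{4}{5}\right) = \left(\frac{1}{8} + \frac{1}{16} \cdot \frac{1}{6241}\right) - - \frac{304}{5} = \left(\frac{1}{8} + \frac{1}{99856}\right) + \frac{304}{5} = \frac{12483}{99856} + \frac{304}{5} = \frac{30418639}{499280}$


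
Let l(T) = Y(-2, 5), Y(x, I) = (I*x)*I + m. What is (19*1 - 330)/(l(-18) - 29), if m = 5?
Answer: 311/74 ≈ 4.2027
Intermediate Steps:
Y(x, I) = 5 + x*I**2 (Y(x, I) = (I*x)*I + 5 = x*I**2 + 5 = 5 + x*I**2)
l(T) = -45 (l(T) = 5 - 2*5**2 = 5 - 2*25 = 5 - 50 = -45)
(19*1 - 330)/(l(-18) - 29) = (19*1 - 330)/(-45 - 29) = (19 - 330)/(-74) = -311*(-1/74) = 311/74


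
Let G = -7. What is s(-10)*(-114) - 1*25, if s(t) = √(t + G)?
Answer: -25 - 114*I*√17 ≈ -25.0 - 470.03*I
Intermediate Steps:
s(t) = √(-7 + t) (s(t) = √(t - 7) = √(-7 + t))
s(-10)*(-114) - 1*25 = √(-7 - 10)*(-114) - 1*25 = √(-17)*(-114) - 25 = (I*√17)*(-114) - 25 = -114*I*√17 - 25 = -25 - 114*I*√17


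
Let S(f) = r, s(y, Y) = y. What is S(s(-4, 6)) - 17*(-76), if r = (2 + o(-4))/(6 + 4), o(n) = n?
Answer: 6459/5 ≈ 1291.8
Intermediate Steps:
r = -1/5 (r = (2 - 4)/(6 + 4) = -2/10 = -2*1/10 = -1/5 ≈ -0.20000)
S(f) = -1/5
S(s(-4, 6)) - 17*(-76) = -1/5 - 17*(-76) = -1/5 + 1292 = 6459/5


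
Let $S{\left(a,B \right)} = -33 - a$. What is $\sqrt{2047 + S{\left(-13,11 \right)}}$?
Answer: $\sqrt{2027} \approx 45.022$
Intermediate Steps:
$\sqrt{2047 + S{\left(-13,11 \right)}} = \sqrt{2047 - 20} = \sqrt{2027}$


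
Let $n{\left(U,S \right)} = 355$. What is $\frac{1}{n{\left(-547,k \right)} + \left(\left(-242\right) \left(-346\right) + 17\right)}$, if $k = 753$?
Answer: $\frac{1}{84104} \approx 1.189 \cdot 10^{-5}$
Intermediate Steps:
$\frac{1}{n{\left(-547,k \right)} + \left(\left(-242\right) \left(-346\right) + 17\right)} = \frac{1}{355 + \left(\left(-242\right) \left(-346\right) + 17\right)} = \frac{1}{355 + \left(83732 + 17\right)} = \frac{1}{355 + 83749} = \frac{1}{84104}$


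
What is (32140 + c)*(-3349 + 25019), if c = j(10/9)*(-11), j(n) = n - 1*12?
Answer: 6291624460/9 ≈ 6.9907e+8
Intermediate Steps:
j(n) = -12 + n (j(n) = n - 12 = -12 + n)
c = 1078/9 (c = (-12 + 10/9)*(-11) = -98/9*(-11) = 1078/9 ≈ 119.78)
(32140 + c)*(-3349 + 25019) = (32140 + 1078/9)*(-3349 + 25019) = (290338/9)*21670 = 6291624460/9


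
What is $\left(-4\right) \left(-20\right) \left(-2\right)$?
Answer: $-160$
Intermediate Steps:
$\left(-4\right) \left(-20\right) \left(-2\right) = 80 \left(-2\right) = -160$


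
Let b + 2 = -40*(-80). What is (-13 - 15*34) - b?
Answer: -3721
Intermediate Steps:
b = 3198 (b = -2 - 40*(-80) = -2 + 3200 = 3198)
(-13 - 15*34) - b = (-13 - 15*34) - 1*3198 = (-13 - 510) - 3198 = -523 - 3198 = -3721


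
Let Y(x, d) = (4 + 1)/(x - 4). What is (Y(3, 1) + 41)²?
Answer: 1296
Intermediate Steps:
Y(x, d) = 5/(-4 + x)
(Y(3, 1) + 41)² = (5/(-4 + 3) + 41)² = (5/(-1) + 41)² = (5*(-1) + 41)² = (-5 + 41)² = 36² = 1296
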